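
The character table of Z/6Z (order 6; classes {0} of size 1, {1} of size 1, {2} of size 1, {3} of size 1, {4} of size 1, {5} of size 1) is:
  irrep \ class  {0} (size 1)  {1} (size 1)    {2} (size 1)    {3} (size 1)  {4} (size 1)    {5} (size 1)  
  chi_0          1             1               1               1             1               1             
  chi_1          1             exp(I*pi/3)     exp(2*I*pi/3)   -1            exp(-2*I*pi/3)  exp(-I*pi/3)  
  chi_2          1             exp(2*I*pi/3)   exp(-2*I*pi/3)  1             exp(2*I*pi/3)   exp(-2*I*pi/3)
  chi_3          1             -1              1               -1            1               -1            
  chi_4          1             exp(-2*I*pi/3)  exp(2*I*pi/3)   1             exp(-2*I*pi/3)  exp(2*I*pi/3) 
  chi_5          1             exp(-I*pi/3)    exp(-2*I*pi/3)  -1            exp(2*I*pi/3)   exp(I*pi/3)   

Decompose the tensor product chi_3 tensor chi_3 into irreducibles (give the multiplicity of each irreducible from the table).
chi_3 tensor chi_3 = chi_0 (all other irreducibles have multiplicity 0).

Proof sketch: The character of a tensor product is the pointwise product (chi_3 * chi_3)(C) = chi_3(C) * chi_3(C):
  {0}: (1)*(1), {1}: (-1)*(-1), {2}: (1)*(1), {3}: (-1)*(-1), {4}: (1)*(1), {5}: (-1)*(-1)
so (chi_3 * chi_3) takes values
  {0} -> 1, {1} -> 1, {2} -> 1, {3} -> 1, {4} -> 1, {5} -> 1.
Now take the inner product of this character with each irreducible chi from the table, <chi_3*chi_3, chi> = (1/6) sum_C |C| (chi_3*chi_3)(C) conj(chi(C)):
  <chi_3*chi_3, chi_0> = (1/6)[1*(1)*conj(1) + 1*(1)*conj(1) + 1*(1)*conj(1) + 1*(1)*conj(1) + 1*(1)*conj(1) + 1*(1)*conj(1)]
      = (1/6)[(1) + (1) + (1) + (1) + (1) + (1)] = 6/6 = 1
  <chi_3*chi_3, chi_1> = (1/6)[1*(1)*conj(1) + 1*(1)*conj(exp(I*pi/3)) + 1*(1)*conj(exp(2*I*pi/3)) + 1*(1)*conj(-1) + 1*(1)*conj(exp(-2*I*pi/3)) + 1*(1)*conj(exp(-I*pi/3))]
      = (1/6)[(1) + (exp(-I*pi/3)) + (exp(-2*I*pi/3)) + (-1) + (exp(2*I*pi/3)) + (exp(I*pi/3))] = 0/6 = 0
  <chi_3*chi_3, chi_2> = (1/6)[1*(1)*conj(1) + 1*(1)*conj(exp(2*I*pi/3)) + 1*(1)*conj(exp(-2*I*pi/3)) + 1*(1)*conj(1) + 1*(1)*conj(exp(2*I*pi/3)) + 1*(1)*conj(exp(-2*I*pi/3))]
      = (1/6)[(1) + (exp(-2*I*pi/3)) + (exp(2*I*pi/3)) + (1) + (exp(-2*I*pi/3)) + (exp(2*I*pi/3))] = 0/6 = 0
  <chi_3*chi_3, chi_3> = (1/6)[1*(1)*conj(1) + 1*(1)*conj(-1) + 1*(1)*conj(1) + 1*(1)*conj(-1) + 1*(1)*conj(1) + 1*(1)*conj(-1)]
      = (1/6)[(1) + (-1) + (1) + (-1) + (1) + (-1)] = 0/6 = 0
  <chi_3*chi_3, chi_4> = (1/6)[1*(1)*conj(1) + 1*(1)*conj(exp(-2*I*pi/3)) + 1*(1)*conj(exp(2*I*pi/3)) + 1*(1)*conj(1) + 1*(1)*conj(exp(-2*I*pi/3)) + 1*(1)*conj(exp(2*I*pi/3))]
      = (1/6)[(1) + (exp(2*I*pi/3)) + (exp(-2*I*pi/3)) + (1) + (exp(2*I*pi/3)) + (exp(-2*I*pi/3))] = 0/6 = 0
  <chi_3*chi_3, chi_5> = (1/6)[1*(1)*conj(1) + 1*(1)*conj(exp(-I*pi/3)) + 1*(1)*conj(exp(-2*I*pi/3)) + 1*(1)*conj(-1) + 1*(1)*conj(exp(2*I*pi/3)) + 1*(1)*conj(exp(I*pi/3))]
      = (1/6)[(1) + (exp(I*pi/3)) + (exp(2*I*pi/3)) + (-1) + (exp(-2*I*pi/3)) + (exp(-I*pi/3))] = 0/6 = 0
(Exp terms are combined using exp(i*s)*conj(exp(i*t)) = exp(i*(s-t)), and sums of them are collapsed using the identity that for every m > 1 the m distinct m-th roots of unity sum to 0, e.g. 1 + exp(2*I*pi/3) + exp(-2*I*pi/3) = 0.)
Hence the multiplicities are chi_0: 1. Dimension check: dim(chi_3)*dim(chi_3) = 1*1 = 1 and sum (mult * dim) = 1*1 = 1.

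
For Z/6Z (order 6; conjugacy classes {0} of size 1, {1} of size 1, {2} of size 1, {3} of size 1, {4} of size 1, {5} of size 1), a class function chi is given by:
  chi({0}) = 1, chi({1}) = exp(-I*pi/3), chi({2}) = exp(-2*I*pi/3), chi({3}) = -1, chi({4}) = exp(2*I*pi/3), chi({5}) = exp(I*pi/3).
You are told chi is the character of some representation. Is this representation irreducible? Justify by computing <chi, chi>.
Irreducible: <chi, chi> = 1.

Derivation: <chi, chi> = (1/|G|) sum_C |C| * |chi(C)|^2 = (1/6)[1*|1|^2 + 1*|exp(-I*pi/3)|^2 + 1*|exp(-2*I*pi/3)|^2 + 1*|-1|^2 + 1*|exp(2*I*pi/3)|^2 + 1*|exp(I*pi/3)|^2]
  = (1/6)[(1) + (1) + (1) + (1) + (1) + (1)] = 6/6 = 1.
(Exp terms are combined using exp(i*s)*conj(exp(i*t)) = exp(i*(s-t)), and sums of them are collapsed using the identity that for every m > 1 the m distinct m-th roots of unity sum to 0, e.g. 1 + exp(2*I*pi/3) + exp(-2*I*pi/3) = 0.)
A character is irreducible iff <chi, chi> = 1, so this representation is irreducible.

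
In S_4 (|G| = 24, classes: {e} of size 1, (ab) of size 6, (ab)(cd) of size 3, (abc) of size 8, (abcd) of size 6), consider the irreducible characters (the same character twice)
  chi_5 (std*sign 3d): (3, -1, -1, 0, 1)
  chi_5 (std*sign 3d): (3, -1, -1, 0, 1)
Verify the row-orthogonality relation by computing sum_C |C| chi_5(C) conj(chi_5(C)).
Sum = 24 = |G| = 24; so <chi_5, chi_5> = 1 (norm-1 confirms irreducibility).

Working: Compute term by term over conjugacy classes (|C| * chi_5(C) * conj(chi_5(C))):
  1*(3)*conj(3) + 6*(-1)*conj(-1) + 3*(-1)*conj(-1) + 8*(0)*conj(0) + 6*(1)*conj(1)
  = (9) + (6) + (3) + (0) + (6)
  = 24.
Dividing by |G| = 24 gives 24/24 = 1, matching the row-orthogonality relation <chi_5, chi_5> = [chi_5 = chi_5].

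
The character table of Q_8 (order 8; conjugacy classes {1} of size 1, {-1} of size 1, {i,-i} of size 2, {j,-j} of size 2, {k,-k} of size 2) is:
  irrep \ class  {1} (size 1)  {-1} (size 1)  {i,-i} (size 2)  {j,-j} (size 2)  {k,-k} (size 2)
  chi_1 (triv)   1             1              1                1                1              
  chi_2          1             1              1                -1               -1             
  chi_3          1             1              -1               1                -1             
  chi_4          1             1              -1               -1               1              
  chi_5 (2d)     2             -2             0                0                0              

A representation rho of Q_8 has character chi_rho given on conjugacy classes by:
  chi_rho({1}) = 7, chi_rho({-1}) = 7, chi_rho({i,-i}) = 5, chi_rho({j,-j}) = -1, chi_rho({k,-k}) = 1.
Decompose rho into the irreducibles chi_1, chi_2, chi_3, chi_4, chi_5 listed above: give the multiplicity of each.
Multiplicities: chi_1: 3, chi_2: 3, chi_3: 0, chi_4: 1, chi_5: 0.

Use <chi_rho, chi> = (1/|G|) sum_C |C| * chi_rho(C) * conj(chi(C)) with |G| = 8 for each irreducible chi in the table:
  <chi_rho, chi_1> = (1/8)[1*(7)*conj(1) + 1*(7)*conj(1) + 2*(5)*conj(1) + 2*(-1)*conj(1) + 2*(1)*conj(1)]
      = (1/8)[(7) + (7) + (10) + (-2) + (2)] = 24/8 = 3
  <chi_rho, chi_2> = (1/8)[1*(7)*conj(1) + 1*(7)*conj(1) + 2*(5)*conj(1) + 2*(-1)*conj(-1) + 2*(1)*conj(-1)]
      = (1/8)[(7) + (7) + (10) + (2) + (-2)] = 24/8 = 3
  <chi_rho, chi_3> = (1/8)[1*(7)*conj(1) + 1*(7)*conj(1) + 2*(5)*conj(-1) + 2*(-1)*conj(1) + 2*(1)*conj(-1)]
      = (1/8)[(7) + (7) + (-10) + (-2) + (-2)] = 0/8 = 0
  <chi_rho, chi_4> = (1/8)[1*(7)*conj(1) + 1*(7)*conj(1) + 2*(5)*conj(-1) + 2*(-1)*conj(-1) + 2*(1)*conj(1)]
      = (1/8)[(7) + (7) + (-10) + (2) + (2)] = 8/8 = 1
  <chi_rho, chi_5> = (1/8)[1*(7)*conj(2) + 1*(7)*conj(-2) + 2*(5)*conj(0) + 2*(-1)*conj(0) + 2*(1)*conj(0)]
      = (1/8)[(14) + (-14) + (0) + (0) + (0)] = 0/8 = 0
Dimension check: dim(rho) = sum (mult * dim) = 3*1 + 3*1 + 0*1 + 1*1 + 0*2 = 7 = chi_rho(e) = 7.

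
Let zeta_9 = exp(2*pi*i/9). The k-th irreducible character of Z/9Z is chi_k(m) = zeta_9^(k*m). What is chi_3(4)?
chi_3(4) = zeta_9^12 = exp(2*I*pi/3)

Solution. chi_3(4) = zeta_9^(3*4) = zeta_9^12. Since zeta_9^9 = 1, this equals zeta_9^3 = exp(2*pi*i*3/9) = exp(2*I*pi/3).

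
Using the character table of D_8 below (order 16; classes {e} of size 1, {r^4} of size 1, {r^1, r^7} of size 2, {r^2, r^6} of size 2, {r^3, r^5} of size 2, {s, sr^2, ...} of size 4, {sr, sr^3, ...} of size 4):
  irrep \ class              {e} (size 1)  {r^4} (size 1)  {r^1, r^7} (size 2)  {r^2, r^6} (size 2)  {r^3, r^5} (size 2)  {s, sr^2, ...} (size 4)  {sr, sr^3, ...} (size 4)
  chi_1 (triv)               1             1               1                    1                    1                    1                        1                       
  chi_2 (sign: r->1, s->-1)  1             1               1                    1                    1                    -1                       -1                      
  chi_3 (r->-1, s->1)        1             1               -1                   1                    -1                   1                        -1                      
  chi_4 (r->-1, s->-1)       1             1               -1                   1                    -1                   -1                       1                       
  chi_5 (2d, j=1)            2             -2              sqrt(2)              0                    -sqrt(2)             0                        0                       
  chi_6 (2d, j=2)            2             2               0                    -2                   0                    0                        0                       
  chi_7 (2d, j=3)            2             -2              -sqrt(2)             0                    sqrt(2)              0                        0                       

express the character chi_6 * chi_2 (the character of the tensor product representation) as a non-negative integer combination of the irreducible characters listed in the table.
chi_6 tensor chi_2 = chi_6 (all other irreducibles have multiplicity 0).

Solution. The character of a tensor product is the pointwise product (chi_6 * chi_2)(C) = chi_6(C) * chi_2(C):
  {e}: (2)*(1), {r^4}: (2)*(1), {r^1, r^7}: (0)*(1), {r^2, r^6}: (-2)*(1), {r^3, r^5}: (0)*(1), {s, sr^2, ...}: (0)*(-1), {sr, sr^3, ...}: (0)*(-1)
so (chi_6 * chi_2) takes values
  {e} -> 2, {r^4} -> 2, {r^1, r^7} -> 0, {r^2, r^6} -> -2, {r^3, r^5} -> 0, {s, sr^2, ...} -> 0, {sr, sr^3, ...} -> 0.
Now take the inner product of this character with each irreducible chi from the table, <chi_6*chi_2, chi> = (1/16) sum_C |C| (chi_6*chi_2)(C) conj(chi(C)):
  <chi_6*chi_2, chi_1> = (1/16)[1*(2)*conj(1) + 1*(2)*conj(1) + 2*(0)*conj(1) + 2*(-2)*conj(1) + 2*(0)*conj(1) + 4*(0)*conj(1) + 4*(0)*conj(1)]
      = (1/16)[(2) + (2) + (0) + (-4) + (0) + (0) + (0)] = 0/16 = 0
  <chi_6*chi_2, chi_2> = (1/16)[1*(2)*conj(1) + 1*(2)*conj(1) + 2*(0)*conj(1) + 2*(-2)*conj(1) + 2*(0)*conj(1) + 4*(0)*conj(-1) + 4*(0)*conj(-1)]
      = (1/16)[(2) + (2) + (0) + (-4) + (0) + (0) + (0)] = 0/16 = 0
  <chi_6*chi_2, chi_3> = (1/16)[1*(2)*conj(1) + 1*(2)*conj(1) + 2*(0)*conj(-1) + 2*(-2)*conj(1) + 2*(0)*conj(-1) + 4*(0)*conj(1) + 4*(0)*conj(-1)]
      = (1/16)[(2) + (2) + (0) + (-4) + (0) + (0) + (0)] = 0/16 = 0
  <chi_6*chi_2, chi_4> = (1/16)[1*(2)*conj(1) + 1*(2)*conj(1) + 2*(0)*conj(-1) + 2*(-2)*conj(1) + 2*(0)*conj(-1) + 4*(0)*conj(-1) + 4*(0)*conj(1)]
      = (1/16)[(2) + (2) + (0) + (-4) + (0) + (0) + (0)] = 0/16 = 0
  <chi_6*chi_2, chi_5> = (1/16)[1*(2)*conj(2) + 1*(2)*conj(-2) + 2*(0)*conj(sqrt(2)) + 2*(-2)*conj(0) + 2*(0)*conj(-sqrt(2)) + 4*(0)*conj(0) + 4*(0)*conj(0)]
      = (1/16)[(4) + (-4) + (0) + (0) + (0) + (0) + (0)] = 0/16 = 0
  <chi_6*chi_2, chi_6> = (1/16)[1*(2)*conj(2) + 1*(2)*conj(2) + 2*(0)*conj(0) + 2*(-2)*conj(-2) + 2*(0)*conj(0) + 4*(0)*conj(0) + 4*(0)*conj(0)]
      = (1/16)[(4) + (4) + (0) + (8) + (0) + (0) + (0)] = 16/16 = 1
  <chi_6*chi_2, chi_7> = (1/16)[1*(2)*conj(2) + 1*(2)*conj(-2) + 2*(0)*conj(-sqrt(2)) + 2*(-2)*conj(0) + 2*(0)*conj(sqrt(2)) + 4*(0)*conj(0) + 4*(0)*conj(0)]
      = (1/16)[(4) + (-4) + (0) + (0) + (0) + (0) + (0)] = 0/16 = 0
Hence the multiplicities are chi_6: 1. Dimension check: dim(chi_6)*dim(chi_2) = 2*1 = 2 and sum (mult * dim) = 1*2 = 2.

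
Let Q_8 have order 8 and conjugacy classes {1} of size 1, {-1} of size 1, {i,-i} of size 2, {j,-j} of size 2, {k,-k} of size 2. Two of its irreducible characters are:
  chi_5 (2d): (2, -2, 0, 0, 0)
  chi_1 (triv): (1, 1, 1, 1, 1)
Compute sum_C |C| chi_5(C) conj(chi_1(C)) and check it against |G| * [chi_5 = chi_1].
Sum = 0; so <chi_5, chi_1> = 0 (distinct irreducibles are orthogonal).

Derivation: Compute term by term over conjugacy classes (|C| * chi_5(C) * conj(chi_1(C))):
  1*(2)*conj(1) + 1*(-2)*conj(1) + 2*(0)*conj(1) + 2*(0)*conj(1) + 2*(0)*conj(1)
  = (2) + (-2) + (0) + (0) + (0)
  = 0.
Dividing by |G| = 8 gives 0/8 = 0, matching the row-orthogonality relation <chi_5, chi_1> = [chi_5 = chi_1].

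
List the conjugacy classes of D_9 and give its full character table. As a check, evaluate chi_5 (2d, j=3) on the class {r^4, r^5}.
Conjugacy classes: {e} of size 1, {r^1, r^8} of size 2, {r^2, r^7} of size 2, {r^3, r^6} of size 2, {r^4, r^5} of size 2, {s, sr, ..., sr^8} of size 9.
Character table:
  irrep \ class              {e} (size 1)  {r^1, r^8} (size 2)  {r^2, r^7} (size 2)  {r^3, r^6} (size 2)  {r^4, r^5} (size 2)  {s, sr, ..., sr^8} (size 9)
  chi_1 (triv)               1             1                    1                    1                    1                    1                          
  chi_2 (sign: r->1, s->-1)  1             1                    1                    1                    1                    -1                         
  chi_3 (2d, j=1)            2             2*cos(2*pi/9)        2*cos(4*pi/9)        -1                   -2*cos(pi/9)         0                          
  chi_4 (2d, j=2)            2             2*cos(4*pi/9)        -2*cos(pi/9)         -1                   2*cos(2*pi/9)        0                          
  chi_5 (2d, j=3)            2             -1                   -1                   2                    -1                   0                          
  chi_6 (2d, j=4)            2             -2*cos(pi/9)         2*cos(2*pi/9)        -1                   2*cos(4*pi/9)        0                          

Spot check: chi_5 (2d, j=3) on {r^4, r^5} = -1.

Proof sketch: D_9 has order 2*9 = 18 with 6 conjugacy classes, hence 6 irreducibles. Sum of squared dims 1 + 1 + 4 + 4 + 4 + 4 = 18 = |G|. Linear characters come from the abelianisation; the 2-dimensional irreps have character r^k -> 2*cos(2*pi*j*k/9), reflections -> 0.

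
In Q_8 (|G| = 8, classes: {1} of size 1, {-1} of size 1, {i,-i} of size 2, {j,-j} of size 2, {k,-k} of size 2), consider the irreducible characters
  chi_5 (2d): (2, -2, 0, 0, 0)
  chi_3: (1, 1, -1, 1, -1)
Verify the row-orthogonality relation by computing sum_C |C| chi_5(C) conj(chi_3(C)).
Sum = 0; so <chi_5, chi_3> = 0 (distinct irreducibles are orthogonal).

Argument: Compute term by term over conjugacy classes (|C| * chi_5(C) * conj(chi_3(C))):
  1*(2)*conj(1) + 1*(-2)*conj(1) + 2*(0)*conj(-1) + 2*(0)*conj(1) + 2*(0)*conj(-1)
  = (2) + (-2) + (0) + (0) + (0)
  = 0.
Dividing by |G| = 8 gives 0/8 = 0, matching the row-orthogonality relation <chi_5, chi_3> = [chi_5 = chi_3].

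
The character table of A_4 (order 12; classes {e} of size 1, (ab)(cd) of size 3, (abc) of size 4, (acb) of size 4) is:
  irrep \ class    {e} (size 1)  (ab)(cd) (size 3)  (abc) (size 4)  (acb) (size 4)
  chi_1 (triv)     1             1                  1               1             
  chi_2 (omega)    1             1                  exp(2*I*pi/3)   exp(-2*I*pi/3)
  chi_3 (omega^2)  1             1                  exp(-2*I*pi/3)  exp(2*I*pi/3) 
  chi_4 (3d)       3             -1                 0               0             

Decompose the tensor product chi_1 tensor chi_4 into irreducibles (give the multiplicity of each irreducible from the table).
chi_1 tensor chi_4 = chi_4 (all other irreducibles have multiplicity 0).

Derivation: The character of a tensor product is the pointwise product (chi_1 * chi_4)(C) = chi_1(C) * chi_4(C):
  {e}: (1)*(3), (ab)(cd): (1)*(-1), (abc): (1)*(0), (acb): (1)*(0)
so (chi_1 * chi_4) takes values
  {e} -> 3, (ab)(cd) -> -1, (abc) -> 0, (acb) -> 0.
Now take the inner product of this character with each irreducible chi from the table, <chi_1*chi_4, chi> = (1/12) sum_C |C| (chi_1*chi_4)(C) conj(chi(C)):
  <chi_1*chi_4, chi_1> = (1/12)[1*(3)*conj(1) + 3*(-1)*conj(1) + 4*(0)*conj(1) + 4*(0)*conj(1)]
      = (1/12)[(3) + (-3) + (0) + (0)] = 0/12 = 0
  <chi_1*chi_4, chi_2> = (1/12)[1*(3)*conj(1) + 3*(-1)*conj(1) + 4*(0)*conj(exp(2*I*pi/3)) + 4*(0)*conj(exp(-2*I*pi/3))]
      = (1/12)[(3) + (-3) + (0) + (0)] = 0/12 = 0
  <chi_1*chi_4, chi_3> = (1/12)[1*(3)*conj(1) + 3*(-1)*conj(1) + 4*(0)*conj(exp(-2*I*pi/3)) + 4*(0)*conj(exp(2*I*pi/3))]
      = (1/12)[(3) + (-3) + (0) + (0)] = 0/12 = 0
  <chi_1*chi_4, chi_4> = (1/12)[1*(3)*conj(3) + 3*(-1)*conj(-1) + 4*(0)*conj(0) + 4*(0)*conj(0)]
      = (1/12)[(9) + (3) + (0) + (0)] = 12/12 = 1
(Exp terms are combined using exp(i*s)*conj(exp(i*t)) = exp(i*(s-t)), and sums of them are collapsed using the identity that for every m > 1 the m distinct m-th roots of unity sum to 0, e.g. 1 + exp(2*I*pi/3) + exp(-2*I*pi/3) = 0.)
Hence the multiplicities are chi_4: 1. Dimension check: dim(chi_1)*dim(chi_4) = 1*3 = 3 and sum (mult * dim) = 1*3 = 3.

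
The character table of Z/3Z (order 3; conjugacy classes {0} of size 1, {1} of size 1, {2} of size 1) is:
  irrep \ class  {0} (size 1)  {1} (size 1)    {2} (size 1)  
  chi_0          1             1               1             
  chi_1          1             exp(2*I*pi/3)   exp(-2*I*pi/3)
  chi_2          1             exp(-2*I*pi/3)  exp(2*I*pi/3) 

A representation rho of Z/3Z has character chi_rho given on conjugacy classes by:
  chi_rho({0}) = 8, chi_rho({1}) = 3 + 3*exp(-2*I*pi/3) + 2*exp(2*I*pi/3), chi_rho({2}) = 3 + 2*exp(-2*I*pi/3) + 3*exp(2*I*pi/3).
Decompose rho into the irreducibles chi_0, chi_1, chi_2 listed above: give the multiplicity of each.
Multiplicities: chi_0: 3, chi_1: 2, chi_2: 3.

Derivation: Use <chi_rho, chi> = (1/|G|) sum_C |C| * chi_rho(C) * conj(chi(C)) with |G| = 3 for each irreducible chi in the table:
  <chi_rho, chi_0> = (1/3)[1*(8)*conj(1) + 1*(3 + 3*exp(-2*I*pi/3) + 2*exp(2*I*pi/3))*conj(1) + 1*(3 + 2*exp(-2*I*pi/3) + 3*exp(2*I*pi/3))*conj(1)]
      = (1/3)[(8) + (3 + 3*exp(-2*I*pi/3) + 2*exp(2*I*pi/3)) + (3 + 2*exp(-2*I*pi/3) + 3*exp(2*I*pi/3))] = 9/3 = 3
  <chi_rho, chi_1> = (1/3)[1*(8)*conj(1) + 1*(3 + 3*exp(-2*I*pi/3) + 2*exp(2*I*pi/3))*conj(exp(2*I*pi/3)) + 1*(3 + 2*exp(-2*I*pi/3) + 3*exp(2*I*pi/3))*conj(exp(-2*I*pi/3))]
      = (1/3)[(8) + (-1) + (-1)] = 6/3 = 2
  <chi_rho, chi_2> = (1/3)[1*(8)*conj(1) + 1*(3 + 3*exp(-2*I*pi/3) + 2*exp(2*I*pi/3))*conj(exp(-2*I*pi/3)) + 1*(3 + 2*exp(-2*I*pi/3) + 3*exp(2*I*pi/3))*conj(exp(2*I*pi/3))]
      = (1/3)[(8) + (3 + 2*exp(-2*I*pi/3) + 3*exp(2*I*pi/3)) + (3 + 3*exp(-2*I*pi/3) + 2*exp(2*I*pi/3))] = 9/3 = 3
(Exp terms are combined using exp(i*s)*conj(exp(i*t)) = exp(i*(s-t)), and sums of them are collapsed using the identity that for every m > 1 the m distinct m-th roots of unity sum to 0, e.g. 1 + exp(2*I*pi/3) + exp(-2*I*pi/3) = 0.)
Dimension check: dim(rho) = sum (mult * dim) = 3*1 + 2*1 + 3*1 = 8 = chi_rho(e) = 8.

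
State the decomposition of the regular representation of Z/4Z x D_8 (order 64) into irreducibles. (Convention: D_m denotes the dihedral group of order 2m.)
Each irreducible V_i of dimension d_i appears with multiplicity d_i, i.e. rho_reg = (direct sum over all irreducibles V_i) d_i V_i. The irreducible dimensions for Z/4Z x D_8 are 1, 1, 1, 1, 1, 1, 1, 1, 1, 1, 1, 1, 1, 1, 1, 1, 2, 2, 2, 2, 2, 2, 2, 2, 2, 2, 2, 2: 16 irreducibles of dimension 1, each with multiplicity 1; 12 irreducibles of dimension 2, each with multiplicity 2. Total dimension 16*1*1 + 12*2*2 = 64 = |G|.

Solution. General theorem: in the regular representation of a finite group G, each irreducible appears with multiplicity equal to its dimension. Check: dim(rho_reg) = sum d_i^2 = 1 + 1 + 1 + 1 + 1 + 1 + 1 + 1 + 1 + 1 + 1 + 1 + 1 + 1 + 1 + 1 + 4 + 4 + 4 + 4 + 4 + 4 + 4 + 4 + 4 + 4 + 4 + 4 = 64 = |G|.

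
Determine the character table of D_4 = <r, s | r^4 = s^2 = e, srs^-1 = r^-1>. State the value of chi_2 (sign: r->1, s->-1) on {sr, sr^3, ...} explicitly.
Conjugacy classes: {e} of size 1, {r^2} of size 1, {r^1, r^3} of size 2, {s, sr^2, ...} of size 2, {sr, sr^3, ...} of size 2.
Character table:
  irrep \ class              {e} (size 1)  {r^2} (size 1)  {r^1, r^3} (size 2)  {s, sr^2, ...} (size 2)  {sr, sr^3, ...} (size 2)
  chi_1 (triv)               1             1               1                    1                        1                       
  chi_2 (sign: r->1, s->-1)  1             1               1                    -1                       -1                      
  chi_3 (r->-1, s->1)        1             1               -1                   1                        -1                      
  chi_4 (r->-1, s->-1)       1             1               -1                   -1                       1                       
  chi_5 (2d, j=1)            2             -2              0                    0                        0                       

Spot check: chi_2 (sign: r->1, s->-1) on {sr, sr^3, ...} = -1.

Proof sketch: D_4 has order 2*4 = 8 with 5 conjugacy classes, hence 5 irreducibles. Sum of squared dims 1 + 1 + 1 + 1 + 4 = 8 = |G|. Linear characters come from the abelianisation; the 2-dimensional irreps have character r^k -> 2*cos(2*pi*j*k/4), reflections -> 0.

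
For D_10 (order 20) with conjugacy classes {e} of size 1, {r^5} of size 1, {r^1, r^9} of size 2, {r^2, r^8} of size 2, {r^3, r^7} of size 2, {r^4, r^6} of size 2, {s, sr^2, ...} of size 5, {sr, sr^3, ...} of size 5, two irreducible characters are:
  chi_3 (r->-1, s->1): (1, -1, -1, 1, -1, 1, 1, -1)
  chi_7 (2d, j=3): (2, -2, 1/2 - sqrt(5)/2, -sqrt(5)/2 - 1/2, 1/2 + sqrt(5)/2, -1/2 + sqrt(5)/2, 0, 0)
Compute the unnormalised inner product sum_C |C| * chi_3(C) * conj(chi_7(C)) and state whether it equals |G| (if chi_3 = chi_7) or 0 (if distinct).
Sum = 0; so <chi_3, chi_7> = 0 (distinct irreducibles are orthogonal).

Why: Compute term by term over conjugacy classes (|C| * chi_3(C) * conj(chi_7(C))):
  1*(1)*conj(2) + 1*(-1)*conj(-2) + 2*(-1)*conj(1/2 - sqrt(5)/2) + 2*(1)*conj(-sqrt(5)/2 - 1/2) + 2*(-1)*conj(1/2 + sqrt(5)/2) + 2*(1)*conj(-1/2 + sqrt(5)/2) + 5*(1)*conj(0) + 5*(-1)*conj(0)
  = (2) + (2) + (-1 + sqrt(5)) + (-sqrt(5) - 1) + (-sqrt(5) - 1) + (-1 + sqrt(5)) + (0) + (0)
  = 0.
Dividing by |G| = 20 gives 0/20 = 0, matching the row-orthogonality relation <chi_3, chi_7> = [chi_3 = chi_7].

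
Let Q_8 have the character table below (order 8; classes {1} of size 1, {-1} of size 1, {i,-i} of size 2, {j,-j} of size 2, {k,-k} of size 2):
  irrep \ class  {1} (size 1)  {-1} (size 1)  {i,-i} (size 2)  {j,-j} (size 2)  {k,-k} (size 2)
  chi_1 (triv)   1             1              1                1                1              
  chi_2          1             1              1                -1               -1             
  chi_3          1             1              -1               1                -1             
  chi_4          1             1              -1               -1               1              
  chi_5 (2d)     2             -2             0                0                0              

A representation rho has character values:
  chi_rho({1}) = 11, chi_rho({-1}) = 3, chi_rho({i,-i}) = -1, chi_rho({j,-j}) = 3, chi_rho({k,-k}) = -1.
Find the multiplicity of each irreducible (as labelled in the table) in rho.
Multiplicities: chi_1: 2, chi_2: 1, chi_3: 3, chi_4: 1, chi_5: 2.

Argument: Use <chi_rho, chi> = (1/|G|) sum_C |C| * chi_rho(C) * conj(chi(C)) with |G| = 8 for each irreducible chi in the table:
  <chi_rho, chi_1> = (1/8)[1*(11)*conj(1) + 1*(3)*conj(1) + 2*(-1)*conj(1) + 2*(3)*conj(1) + 2*(-1)*conj(1)]
      = (1/8)[(11) + (3) + (-2) + (6) + (-2)] = 16/8 = 2
  <chi_rho, chi_2> = (1/8)[1*(11)*conj(1) + 1*(3)*conj(1) + 2*(-1)*conj(1) + 2*(3)*conj(-1) + 2*(-1)*conj(-1)]
      = (1/8)[(11) + (3) + (-2) + (-6) + (2)] = 8/8 = 1
  <chi_rho, chi_3> = (1/8)[1*(11)*conj(1) + 1*(3)*conj(1) + 2*(-1)*conj(-1) + 2*(3)*conj(1) + 2*(-1)*conj(-1)]
      = (1/8)[(11) + (3) + (2) + (6) + (2)] = 24/8 = 3
  <chi_rho, chi_4> = (1/8)[1*(11)*conj(1) + 1*(3)*conj(1) + 2*(-1)*conj(-1) + 2*(3)*conj(-1) + 2*(-1)*conj(1)]
      = (1/8)[(11) + (3) + (2) + (-6) + (-2)] = 8/8 = 1
  <chi_rho, chi_5> = (1/8)[1*(11)*conj(2) + 1*(3)*conj(-2) + 2*(-1)*conj(0) + 2*(3)*conj(0) + 2*(-1)*conj(0)]
      = (1/8)[(22) + (-6) + (0) + (0) + (0)] = 16/8 = 2
Dimension check: dim(rho) = sum (mult * dim) = 2*1 + 1*1 + 3*1 + 1*1 + 2*2 = 11 = chi_rho(e) = 11.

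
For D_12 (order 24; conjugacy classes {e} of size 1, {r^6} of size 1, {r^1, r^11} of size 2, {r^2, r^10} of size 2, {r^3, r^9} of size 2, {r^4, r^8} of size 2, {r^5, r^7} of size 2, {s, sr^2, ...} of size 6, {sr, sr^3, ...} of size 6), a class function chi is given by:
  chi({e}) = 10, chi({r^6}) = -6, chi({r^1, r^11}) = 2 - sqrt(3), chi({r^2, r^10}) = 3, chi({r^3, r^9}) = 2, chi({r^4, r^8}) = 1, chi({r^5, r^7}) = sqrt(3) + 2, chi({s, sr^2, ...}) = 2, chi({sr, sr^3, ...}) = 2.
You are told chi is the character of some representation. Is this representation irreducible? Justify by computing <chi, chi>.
Not irreducible (reducible): <chi, chi> = 10 > 1.

Details: <chi, chi> = (1/|G|) sum_C |C| * |chi(C)|^2 = (1/24)[1*|10|^2 + 1*|-6|^2 + 2*|2 - sqrt(3)|^2 + 2*|3|^2 + 2*|2|^2 + 2*|1|^2 + 2*|sqrt(3) + 2|^2 + 6*|2|^2 + 6*|2|^2]
  = (1/24)[(100) + (36) + (14 - 8*sqrt(3)) + (18) + (8) + (2) + (8*sqrt(3) + 14) + (24) + (24)] = 240/24 = 10.
A character is irreducible iff <chi, chi> = 1, so this representation is reducible.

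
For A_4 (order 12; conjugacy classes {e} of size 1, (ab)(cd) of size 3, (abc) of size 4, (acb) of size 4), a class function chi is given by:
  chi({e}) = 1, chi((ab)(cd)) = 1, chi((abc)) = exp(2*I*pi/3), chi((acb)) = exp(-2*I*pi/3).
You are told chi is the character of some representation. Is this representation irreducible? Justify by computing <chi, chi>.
Irreducible: <chi, chi> = 1.

<chi, chi> = (1/|G|) sum_C |C| * |chi(C)|^2 = (1/12)[1*|1|^2 + 3*|1|^2 + 4*|exp(2*I*pi/3)|^2 + 4*|exp(-2*I*pi/3)|^2]
  = (1/12)[(1) + (3) + (4) + (4)] = 12/12 = 1.
(Exp terms are combined using exp(i*s)*conj(exp(i*t)) = exp(i*(s-t)), and sums of them are collapsed using the identity that for every m > 1 the m distinct m-th roots of unity sum to 0, e.g. 1 + exp(2*I*pi/3) + exp(-2*I*pi/3) = 0.)
A character is irreducible iff <chi, chi> = 1, so this representation is irreducible.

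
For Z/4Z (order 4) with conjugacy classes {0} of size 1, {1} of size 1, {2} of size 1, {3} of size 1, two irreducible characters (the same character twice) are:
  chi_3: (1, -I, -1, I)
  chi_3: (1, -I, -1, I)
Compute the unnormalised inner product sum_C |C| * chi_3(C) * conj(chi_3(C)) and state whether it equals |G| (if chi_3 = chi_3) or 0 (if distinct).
Sum = 4 = |G| = 4; so <chi_3, chi_3> = 1 (norm-1 confirms irreducibility).

Proof sketch: Compute term by term over conjugacy classes (|C| * chi_3(C) * conj(chi_3(C))):
  1*(1)*conj(1) + 1*(-I)*conj(-I) + 1*(-1)*conj(-1) + 1*(I)*conj(I)
  = (1) + (1) + (1) + (1)
  = 4.
(Exp terms are combined using exp(i*s)*conj(exp(i*t)) = exp(i*(s-t)), and sums of them are collapsed using the identity that for every m > 1 the m distinct m-th roots of unity sum to 0, e.g. 1 + exp(2*I*pi/3) + exp(-2*I*pi/3) = 0.)
Dividing by |G| = 4 gives 4/4 = 1, matching the row-orthogonality relation <chi_3, chi_3> = [chi_3 = chi_3].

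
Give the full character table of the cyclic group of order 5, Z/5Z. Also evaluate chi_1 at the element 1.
Character table of Z/5Z (irreps indexed chi_0,...,chi_4 with chi_k(m) = zeta_5^(k*m), zeta_5 = exp(2*pi*i/5)):
  irrep \ class  {0} (size 1)  {1} (size 1)    {2} (size 1)    {3} (size 1)    {4} (size 1)  
  chi_0          1             1               1               1               1             
  chi_1          1             exp(2*I*pi/5)   exp(4*I*pi/5)   exp(-4*I*pi/5)  exp(-2*I*pi/5)
  chi_2          1             exp(4*I*pi/5)   exp(-2*I*pi/5)  exp(2*I*pi/5)   exp(-4*I*pi/5)
  chi_3          1             exp(-4*I*pi/5)  exp(2*I*pi/5)   exp(-2*I*pi/5)  exp(4*I*pi/5) 
  chi_4          1             exp(-2*I*pi/5)  exp(-4*I*pi/5)  exp(4*I*pi/5)   exp(2*I*pi/5) 

Spot check: chi_1(1) = zeta_5^(1*1) = zeta_5^1 = exp(2*I*pi/5).

Working: Z/5Z is abelian, so all 5 irreducible complex representations are 1-dimensional. They are given by chi_k(m) = zeta_5^(k*m) for k = 0,...,4. Row orthogonality: sum_m chi_k(m) conj(chi_l(m)) = 5 * [k = l].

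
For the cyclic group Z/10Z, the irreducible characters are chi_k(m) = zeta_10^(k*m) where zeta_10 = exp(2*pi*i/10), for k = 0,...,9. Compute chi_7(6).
chi_7(6) = zeta_10^42 = exp(2*I*pi/5)

Details: chi_7(6) = zeta_10^(7*6) = zeta_10^42. Since zeta_10^10 = 1, this equals zeta_10^2 = exp(2*pi*i*2/10) = exp(2*I*pi/5).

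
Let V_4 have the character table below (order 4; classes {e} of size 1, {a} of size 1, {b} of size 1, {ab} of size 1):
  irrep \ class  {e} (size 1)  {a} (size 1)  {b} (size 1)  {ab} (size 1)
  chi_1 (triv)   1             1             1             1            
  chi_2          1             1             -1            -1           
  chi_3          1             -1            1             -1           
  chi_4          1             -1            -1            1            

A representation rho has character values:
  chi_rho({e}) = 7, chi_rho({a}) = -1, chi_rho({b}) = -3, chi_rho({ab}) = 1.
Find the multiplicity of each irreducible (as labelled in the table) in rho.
Multiplicities: chi_1: 1, chi_2: 2, chi_3: 1, chi_4: 3.

Solution. Use <chi_rho, chi> = (1/|G|) sum_C |C| * chi_rho(C) * conj(chi(C)) with |G| = 4 for each irreducible chi in the table:
  <chi_rho, chi_1> = (1/4)[1*(7)*conj(1) + 1*(-1)*conj(1) + 1*(-3)*conj(1) + 1*(1)*conj(1)]
      = (1/4)[(7) + (-1) + (-3) + (1)] = 4/4 = 1
  <chi_rho, chi_2> = (1/4)[1*(7)*conj(1) + 1*(-1)*conj(1) + 1*(-3)*conj(-1) + 1*(1)*conj(-1)]
      = (1/4)[(7) + (-1) + (3) + (-1)] = 8/4 = 2
  <chi_rho, chi_3> = (1/4)[1*(7)*conj(1) + 1*(-1)*conj(-1) + 1*(-3)*conj(1) + 1*(1)*conj(-1)]
      = (1/4)[(7) + (1) + (-3) + (-1)] = 4/4 = 1
  <chi_rho, chi_4> = (1/4)[1*(7)*conj(1) + 1*(-1)*conj(-1) + 1*(-3)*conj(-1) + 1*(1)*conj(1)]
      = (1/4)[(7) + (1) + (3) + (1)] = 12/4 = 3
Dimension check: dim(rho) = sum (mult * dim) = 1*1 + 2*1 + 1*1 + 3*1 = 7 = chi_rho(e) = 7.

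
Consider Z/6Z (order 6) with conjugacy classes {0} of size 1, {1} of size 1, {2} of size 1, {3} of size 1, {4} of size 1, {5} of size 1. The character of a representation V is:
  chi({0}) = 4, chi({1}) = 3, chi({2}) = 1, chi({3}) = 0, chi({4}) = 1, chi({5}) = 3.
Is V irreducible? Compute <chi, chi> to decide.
Not irreducible (reducible): <chi, chi> = 6 > 1.

Details: <chi, chi> = (1/|G|) sum_C |C| * |chi(C)|^2 = (1/6)[1*|4|^2 + 1*|3|^2 + 1*|1|^2 + 1*|0|^2 + 1*|1|^2 + 1*|3|^2]
  = (1/6)[(16) + (9) + (1) + (0) + (1) + (9)] = 36/6 = 6.
(Exp terms are combined using exp(i*s)*conj(exp(i*t)) = exp(i*(s-t)), and sums of them are collapsed using the identity that for every m > 1 the m distinct m-th roots of unity sum to 0, e.g. 1 + exp(2*I*pi/3) + exp(-2*I*pi/3) = 0.)
A character is irreducible iff <chi, chi> = 1, so this representation is reducible.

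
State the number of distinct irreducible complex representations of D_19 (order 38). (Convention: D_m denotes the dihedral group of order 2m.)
11

Explanation: The number of irreducible complex representations of a finite group equals its number of conjugacy classes. D_19 has 11 conjugacy classes ((n+3)/2 for n odd), so D_19 (order 38) has exactly 11 irreducible complex representations.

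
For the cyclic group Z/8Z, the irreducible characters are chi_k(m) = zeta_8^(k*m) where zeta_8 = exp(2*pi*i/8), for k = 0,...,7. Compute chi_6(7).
chi_6(7) = zeta_8^42 = I

Justification: chi_6(7) = zeta_8^(6*7) = zeta_8^42. Since zeta_8^8 = 1, this equals zeta_8^2 = exp(2*pi*i*2/8) = I.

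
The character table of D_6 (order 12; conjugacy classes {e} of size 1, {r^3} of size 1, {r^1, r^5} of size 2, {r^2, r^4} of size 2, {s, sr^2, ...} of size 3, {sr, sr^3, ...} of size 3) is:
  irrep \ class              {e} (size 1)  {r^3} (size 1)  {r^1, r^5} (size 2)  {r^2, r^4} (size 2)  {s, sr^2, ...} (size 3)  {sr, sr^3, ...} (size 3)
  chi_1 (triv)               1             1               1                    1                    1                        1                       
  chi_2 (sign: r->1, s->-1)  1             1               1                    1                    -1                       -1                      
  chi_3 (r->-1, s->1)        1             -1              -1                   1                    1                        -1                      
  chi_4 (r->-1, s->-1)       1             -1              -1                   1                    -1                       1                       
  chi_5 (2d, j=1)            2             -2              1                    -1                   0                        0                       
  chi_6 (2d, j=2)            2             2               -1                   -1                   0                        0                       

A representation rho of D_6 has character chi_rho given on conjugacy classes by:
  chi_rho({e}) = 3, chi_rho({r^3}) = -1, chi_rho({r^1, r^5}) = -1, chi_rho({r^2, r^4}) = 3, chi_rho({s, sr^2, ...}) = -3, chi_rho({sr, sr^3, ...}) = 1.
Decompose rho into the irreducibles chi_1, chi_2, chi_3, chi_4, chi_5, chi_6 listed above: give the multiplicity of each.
Multiplicities: chi_1: 0, chi_2: 1, chi_3: 0, chi_4: 2, chi_5: 0, chi_6: 0.

Solution. Use <chi_rho, chi> = (1/|G|) sum_C |C| * chi_rho(C) * conj(chi(C)) with |G| = 12 for each irreducible chi in the table:
  <chi_rho, chi_1> = (1/12)[1*(3)*conj(1) + 1*(-1)*conj(1) + 2*(-1)*conj(1) + 2*(3)*conj(1) + 3*(-3)*conj(1) + 3*(1)*conj(1)]
      = (1/12)[(3) + (-1) + (-2) + (6) + (-9) + (3)] = 0/12 = 0
  <chi_rho, chi_2> = (1/12)[1*(3)*conj(1) + 1*(-1)*conj(1) + 2*(-1)*conj(1) + 2*(3)*conj(1) + 3*(-3)*conj(-1) + 3*(1)*conj(-1)]
      = (1/12)[(3) + (-1) + (-2) + (6) + (9) + (-3)] = 12/12 = 1
  <chi_rho, chi_3> = (1/12)[1*(3)*conj(1) + 1*(-1)*conj(-1) + 2*(-1)*conj(-1) + 2*(3)*conj(1) + 3*(-3)*conj(1) + 3*(1)*conj(-1)]
      = (1/12)[(3) + (1) + (2) + (6) + (-9) + (-3)] = 0/12 = 0
  <chi_rho, chi_4> = (1/12)[1*(3)*conj(1) + 1*(-1)*conj(-1) + 2*(-1)*conj(-1) + 2*(3)*conj(1) + 3*(-3)*conj(-1) + 3*(1)*conj(1)]
      = (1/12)[(3) + (1) + (2) + (6) + (9) + (3)] = 24/12 = 2
  <chi_rho, chi_5> = (1/12)[1*(3)*conj(2) + 1*(-1)*conj(-2) + 2*(-1)*conj(1) + 2*(3)*conj(-1) + 3*(-3)*conj(0) + 3*(1)*conj(0)]
      = (1/12)[(6) + (2) + (-2) + (-6) + (0) + (0)] = 0/12 = 0
  <chi_rho, chi_6> = (1/12)[1*(3)*conj(2) + 1*(-1)*conj(2) + 2*(-1)*conj(-1) + 2*(3)*conj(-1) + 3*(-3)*conj(0) + 3*(1)*conj(0)]
      = (1/12)[(6) + (-2) + (2) + (-6) + (0) + (0)] = 0/12 = 0
Dimension check: dim(rho) = sum (mult * dim) = 0*1 + 1*1 + 0*1 + 2*1 + 0*2 + 0*2 = 3 = chi_rho(e) = 3.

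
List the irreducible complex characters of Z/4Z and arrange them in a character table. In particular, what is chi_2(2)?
Character table of Z/4Z (irreps indexed chi_0,...,chi_3 with chi_k(m) = zeta_4^(k*m), zeta_4 = exp(2*pi*i/4)):
  irrep \ class  {0} (size 1)  {1} (size 1)  {2} (size 1)  {3} (size 1)
  chi_0          1             1             1             1           
  chi_1          1             I             -1            -I          
  chi_2          1             -1            1             -1          
  chi_3          1             -I            -1            I           

Spot check: chi_2(2) = zeta_4^(2*2) = zeta_4^4 = 1.

Derivation: Z/4Z is abelian, so all 4 irreducible complex representations are 1-dimensional. They are given by chi_k(m) = zeta_4^(k*m) for k = 0,...,3. Row orthogonality: sum_m chi_k(m) conj(chi_l(m)) = 4 * [k = l].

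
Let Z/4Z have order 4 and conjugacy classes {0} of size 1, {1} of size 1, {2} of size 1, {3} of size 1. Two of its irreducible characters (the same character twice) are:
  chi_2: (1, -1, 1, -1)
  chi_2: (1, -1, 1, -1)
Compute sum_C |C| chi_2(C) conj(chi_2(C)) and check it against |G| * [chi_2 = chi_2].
Sum = 4 = |G| = 4; so <chi_2, chi_2> = 1 (norm-1 confirms irreducibility).

Argument: Compute term by term over conjugacy classes (|C| * chi_2(C) * conj(chi_2(C))):
  1*(1)*conj(1) + 1*(-1)*conj(-1) + 1*(1)*conj(1) + 1*(-1)*conj(-1)
  = (1) + (1) + (1) + (1)
  = 4.
(Exp terms are combined using exp(i*s)*conj(exp(i*t)) = exp(i*(s-t)), and sums of them are collapsed using the identity that for every m > 1 the m distinct m-th roots of unity sum to 0, e.g. 1 + exp(2*I*pi/3) + exp(-2*I*pi/3) = 0.)
Dividing by |G| = 4 gives 4/4 = 1, matching the row-orthogonality relation <chi_2, chi_2> = [chi_2 = chi_2].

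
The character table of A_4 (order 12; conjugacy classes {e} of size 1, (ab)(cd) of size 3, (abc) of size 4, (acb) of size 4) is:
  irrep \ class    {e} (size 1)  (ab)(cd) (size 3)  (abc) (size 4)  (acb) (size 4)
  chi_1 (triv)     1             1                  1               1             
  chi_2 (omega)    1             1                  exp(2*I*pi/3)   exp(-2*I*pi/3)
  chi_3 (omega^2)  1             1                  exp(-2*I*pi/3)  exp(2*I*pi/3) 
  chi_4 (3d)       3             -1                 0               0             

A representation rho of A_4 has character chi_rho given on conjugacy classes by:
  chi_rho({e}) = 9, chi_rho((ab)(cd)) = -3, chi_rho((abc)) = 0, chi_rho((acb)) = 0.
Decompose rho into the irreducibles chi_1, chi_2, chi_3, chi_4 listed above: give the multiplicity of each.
Multiplicities: chi_1: 0, chi_2: 0, chi_3: 0, chi_4: 3.

Why: Use <chi_rho, chi> = (1/|G|) sum_C |C| * chi_rho(C) * conj(chi(C)) with |G| = 12 for each irreducible chi in the table:
  <chi_rho, chi_1> = (1/12)[1*(9)*conj(1) + 3*(-3)*conj(1) + 4*(0)*conj(1) + 4*(0)*conj(1)]
      = (1/12)[(9) + (-9) + (0) + (0)] = 0/12 = 0
  <chi_rho, chi_2> = (1/12)[1*(9)*conj(1) + 3*(-3)*conj(1) + 4*(0)*conj(exp(2*I*pi/3)) + 4*(0)*conj(exp(-2*I*pi/3))]
      = (1/12)[(9) + (-9) + (0) + (0)] = 0/12 = 0
  <chi_rho, chi_3> = (1/12)[1*(9)*conj(1) + 3*(-3)*conj(1) + 4*(0)*conj(exp(-2*I*pi/3)) + 4*(0)*conj(exp(2*I*pi/3))]
      = (1/12)[(9) + (-9) + (0) + (0)] = 0/12 = 0
  <chi_rho, chi_4> = (1/12)[1*(9)*conj(3) + 3*(-3)*conj(-1) + 4*(0)*conj(0) + 4*(0)*conj(0)]
      = (1/12)[(27) + (9) + (0) + (0)] = 36/12 = 3
(Exp terms are combined using exp(i*s)*conj(exp(i*t)) = exp(i*(s-t)), and sums of them are collapsed using the identity that for every m > 1 the m distinct m-th roots of unity sum to 0, e.g. 1 + exp(2*I*pi/3) + exp(-2*I*pi/3) = 0.)
Dimension check: dim(rho) = sum (mult * dim) = 0*1 + 0*1 + 0*1 + 3*3 = 9 = chi_rho(e) = 9.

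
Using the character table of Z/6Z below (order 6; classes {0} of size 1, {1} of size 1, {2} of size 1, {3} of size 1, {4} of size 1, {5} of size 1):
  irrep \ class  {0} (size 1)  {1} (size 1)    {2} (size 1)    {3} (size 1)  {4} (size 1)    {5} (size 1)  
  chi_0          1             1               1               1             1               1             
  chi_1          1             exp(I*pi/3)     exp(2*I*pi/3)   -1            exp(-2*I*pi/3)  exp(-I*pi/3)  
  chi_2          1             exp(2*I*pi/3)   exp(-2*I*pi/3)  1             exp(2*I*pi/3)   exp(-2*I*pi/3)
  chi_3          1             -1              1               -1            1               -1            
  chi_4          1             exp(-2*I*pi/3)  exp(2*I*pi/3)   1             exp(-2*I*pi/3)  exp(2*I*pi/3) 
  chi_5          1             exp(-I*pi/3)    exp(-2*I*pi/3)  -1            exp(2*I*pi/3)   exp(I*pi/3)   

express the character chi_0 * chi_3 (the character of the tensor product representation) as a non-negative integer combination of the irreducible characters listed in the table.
chi_0 tensor chi_3 = chi_3 (all other irreducibles have multiplicity 0).

Argument: The character of a tensor product is the pointwise product (chi_0 * chi_3)(C) = chi_0(C) * chi_3(C):
  {0}: (1)*(1), {1}: (1)*(-1), {2}: (1)*(1), {3}: (1)*(-1), {4}: (1)*(1), {5}: (1)*(-1)
so (chi_0 * chi_3) takes values
  {0} -> 1, {1} -> -1, {2} -> 1, {3} -> -1, {4} -> 1, {5} -> -1.
Now take the inner product of this character with each irreducible chi from the table, <chi_0*chi_3, chi> = (1/6) sum_C |C| (chi_0*chi_3)(C) conj(chi(C)):
  <chi_0*chi_3, chi_0> = (1/6)[1*(1)*conj(1) + 1*(-1)*conj(1) + 1*(1)*conj(1) + 1*(-1)*conj(1) + 1*(1)*conj(1) + 1*(-1)*conj(1)]
      = (1/6)[(1) + (-1) + (1) + (-1) + (1) + (-1)] = 0/6 = 0
  <chi_0*chi_3, chi_1> = (1/6)[1*(1)*conj(1) + 1*(-1)*conj(exp(I*pi/3)) + 1*(1)*conj(exp(2*I*pi/3)) + 1*(-1)*conj(-1) + 1*(1)*conj(exp(-2*I*pi/3)) + 1*(-1)*conj(exp(-I*pi/3))]
      = (1/6)[(1) + (-exp(-I*pi/3)) + (exp(-2*I*pi/3)) + (1) + (exp(2*I*pi/3)) + (-exp(I*pi/3))] = 0/6 = 0
  <chi_0*chi_3, chi_2> = (1/6)[1*(1)*conj(1) + 1*(-1)*conj(exp(2*I*pi/3)) + 1*(1)*conj(exp(-2*I*pi/3)) + 1*(-1)*conj(1) + 1*(1)*conj(exp(2*I*pi/3)) + 1*(-1)*conj(exp(-2*I*pi/3))]
      = (1/6)[(1) + (-exp(-2*I*pi/3)) + (exp(2*I*pi/3)) + (-1) + (exp(-2*I*pi/3)) + (-exp(2*I*pi/3))] = 0/6 = 0
  <chi_0*chi_3, chi_3> = (1/6)[1*(1)*conj(1) + 1*(-1)*conj(-1) + 1*(1)*conj(1) + 1*(-1)*conj(-1) + 1*(1)*conj(1) + 1*(-1)*conj(-1)]
      = (1/6)[(1) + (1) + (1) + (1) + (1) + (1)] = 6/6 = 1
  <chi_0*chi_3, chi_4> = (1/6)[1*(1)*conj(1) + 1*(-1)*conj(exp(-2*I*pi/3)) + 1*(1)*conj(exp(2*I*pi/3)) + 1*(-1)*conj(1) + 1*(1)*conj(exp(-2*I*pi/3)) + 1*(-1)*conj(exp(2*I*pi/3))]
      = (1/6)[(1) + (-exp(2*I*pi/3)) + (exp(-2*I*pi/3)) + (-1) + (exp(2*I*pi/3)) + (-exp(-2*I*pi/3))] = 0/6 = 0
  <chi_0*chi_3, chi_5> = (1/6)[1*(1)*conj(1) + 1*(-1)*conj(exp(-I*pi/3)) + 1*(1)*conj(exp(-2*I*pi/3)) + 1*(-1)*conj(-1) + 1*(1)*conj(exp(2*I*pi/3)) + 1*(-1)*conj(exp(I*pi/3))]
      = (1/6)[(1) + (-exp(I*pi/3)) + (exp(2*I*pi/3)) + (1) + (exp(-2*I*pi/3)) + (-exp(-I*pi/3))] = 0/6 = 0
(Exp terms are combined using exp(i*s)*conj(exp(i*t)) = exp(i*(s-t)), and sums of them are collapsed using the identity that for every m > 1 the m distinct m-th roots of unity sum to 0, e.g. 1 + exp(2*I*pi/3) + exp(-2*I*pi/3) = 0.)
Hence the multiplicities are chi_3: 1. Dimension check: dim(chi_0)*dim(chi_3) = 1*1 = 1 and sum (mult * dim) = 1*1 = 1.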